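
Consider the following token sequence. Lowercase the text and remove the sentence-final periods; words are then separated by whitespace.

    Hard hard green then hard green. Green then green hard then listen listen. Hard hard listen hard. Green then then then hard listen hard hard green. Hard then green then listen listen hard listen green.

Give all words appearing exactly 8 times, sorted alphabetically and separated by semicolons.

Unigram counts meeting the condition (exactly 8 times):
  green: 8
  then: 8

green; then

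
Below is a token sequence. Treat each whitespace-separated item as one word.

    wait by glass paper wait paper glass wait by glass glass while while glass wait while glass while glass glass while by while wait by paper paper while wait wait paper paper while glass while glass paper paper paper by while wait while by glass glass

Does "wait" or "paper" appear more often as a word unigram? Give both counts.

"wait": 8 occurrences
"paper": 9 occurrences

"paper" (9 vs 8)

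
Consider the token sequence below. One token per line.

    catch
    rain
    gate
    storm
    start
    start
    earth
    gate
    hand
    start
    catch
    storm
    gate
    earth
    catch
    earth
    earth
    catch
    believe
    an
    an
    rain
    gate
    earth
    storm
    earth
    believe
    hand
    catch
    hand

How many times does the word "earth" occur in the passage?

Scanning the 30 tokens for "earth":
  position 7: earth
  position 14: earth
  position 16: earth
  position 17: earth
  position 24: earth
  position 26: earth

6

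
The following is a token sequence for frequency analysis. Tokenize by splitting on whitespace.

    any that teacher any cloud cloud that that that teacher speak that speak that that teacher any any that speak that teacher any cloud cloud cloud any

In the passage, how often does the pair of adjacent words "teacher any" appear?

3

Scanning the 26 overlapping bigram windows for "teacher any":
  position 3–4: teacher any
  position 16–17: teacher any
  position 22–23: teacher any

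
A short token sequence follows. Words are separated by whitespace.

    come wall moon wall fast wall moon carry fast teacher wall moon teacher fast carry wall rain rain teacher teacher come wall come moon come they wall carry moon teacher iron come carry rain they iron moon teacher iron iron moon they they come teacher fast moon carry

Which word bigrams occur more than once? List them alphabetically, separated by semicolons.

come wall; iron moon; moon carry; moon teacher; teacher fast; teacher iron; wall moon

Bigram counts meeting the condition (more than once):
  come wall: 2
  iron moon: 2
  moon carry: 2
  moon teacher: 3
  teacher fast: 2
  teacher iron: 2
  wall moon: 3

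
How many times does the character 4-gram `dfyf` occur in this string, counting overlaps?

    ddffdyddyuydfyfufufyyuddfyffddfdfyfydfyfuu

4

Sliding a length-4 window over the 42 characters (39 positions):
  position 12–15: dfyf
  position 24–27: dfyf
  position 32–35: dfyf
  position 37–40: dfyf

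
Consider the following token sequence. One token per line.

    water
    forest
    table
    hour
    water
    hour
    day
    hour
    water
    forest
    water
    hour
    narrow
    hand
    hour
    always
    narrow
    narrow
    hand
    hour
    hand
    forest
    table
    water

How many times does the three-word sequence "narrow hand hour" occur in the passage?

Scanning the 22 overlapping trigram windows for "narrow hand hour":
  position 13–15: narrow hand hour
  position 18–20: narrow hand hour

2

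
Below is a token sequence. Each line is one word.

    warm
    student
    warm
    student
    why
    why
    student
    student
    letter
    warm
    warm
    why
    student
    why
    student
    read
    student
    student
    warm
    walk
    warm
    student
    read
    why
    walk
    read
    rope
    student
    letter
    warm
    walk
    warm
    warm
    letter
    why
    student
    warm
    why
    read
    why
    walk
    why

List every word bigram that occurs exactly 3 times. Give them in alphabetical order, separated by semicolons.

student warm; warm student

Bigram counts meeting the condition (exactly 3 times):
  student warm: 3
  warm student: 3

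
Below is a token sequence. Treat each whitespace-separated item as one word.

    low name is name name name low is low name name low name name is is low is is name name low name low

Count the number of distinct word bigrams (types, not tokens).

8

24 tokens → 23 bigram windows in total.
Repeated bigrams (each contributes count−1 duplicates):
  name name: 5
  low name: 4
  name low: 4
  is is: 2
  is low: 2
  is name: 2
  low is: 2
  name is: 2
15 duplicate windows → 23 − 15 = 8 distinct.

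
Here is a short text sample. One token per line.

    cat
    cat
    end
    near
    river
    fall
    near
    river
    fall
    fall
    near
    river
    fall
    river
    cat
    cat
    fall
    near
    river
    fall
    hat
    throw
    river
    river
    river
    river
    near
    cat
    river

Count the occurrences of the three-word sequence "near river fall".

4

Scanning the 27 overlapping trigram windows for "near river fall":
  position 4–6: near river fall
  position 7–9: near river fall
  position 11–13: near river fall
  position 18–20: near river fall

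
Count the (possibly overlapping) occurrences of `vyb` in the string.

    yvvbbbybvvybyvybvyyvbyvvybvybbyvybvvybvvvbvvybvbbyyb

7

Sliding a length-3 window over the 52 characters (50 positions):
  position 10–12: vyb
  position 14–16: vyb
  position 24–26: vyb
  position 27–29: vyb
  position 32–34: vyb
  position 36–38: vyb
  position 44–46: vyb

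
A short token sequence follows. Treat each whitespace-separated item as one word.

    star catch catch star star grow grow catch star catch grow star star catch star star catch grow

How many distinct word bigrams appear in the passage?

9

18 tokens → 17 bigram windows in total.
Repeated bigrams (each contributes count−1 duplicates):
  star catch: 4
  catch star: 3
  star star: 3
  catch grow: 2
8 duplicate windows → 17 − 8 = 9 distinct.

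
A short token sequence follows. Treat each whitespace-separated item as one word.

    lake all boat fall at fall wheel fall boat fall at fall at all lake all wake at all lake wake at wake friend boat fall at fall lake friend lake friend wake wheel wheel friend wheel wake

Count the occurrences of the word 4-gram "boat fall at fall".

3

Scanning the 35 overlapping 4-gram windows for "boat fall at fall":
  position 3–6: boat fall at fall
  position 9–12: boat fall at fall
  position 25–28: boat fall at fall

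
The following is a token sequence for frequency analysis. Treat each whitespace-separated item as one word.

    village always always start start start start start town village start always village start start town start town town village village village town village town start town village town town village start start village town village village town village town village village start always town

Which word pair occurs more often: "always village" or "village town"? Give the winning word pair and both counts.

"village town" (6 vs 1)

"always village": 1 occurrence
"village town": 6 occurrences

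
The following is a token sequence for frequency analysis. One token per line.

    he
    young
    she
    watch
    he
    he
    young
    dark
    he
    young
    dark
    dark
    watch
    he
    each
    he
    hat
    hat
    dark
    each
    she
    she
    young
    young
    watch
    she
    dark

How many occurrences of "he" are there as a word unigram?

6

Scanning the 27 tokens for "he":
  position 1: he
  position 5: he
  position 6: he
  position 9: he
  position 14: he
  position 16: he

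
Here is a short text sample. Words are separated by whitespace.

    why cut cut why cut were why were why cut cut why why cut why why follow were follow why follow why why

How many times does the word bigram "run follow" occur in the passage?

Scanning the 22 overlapping bigram windows for "run follow":
  (none found)

0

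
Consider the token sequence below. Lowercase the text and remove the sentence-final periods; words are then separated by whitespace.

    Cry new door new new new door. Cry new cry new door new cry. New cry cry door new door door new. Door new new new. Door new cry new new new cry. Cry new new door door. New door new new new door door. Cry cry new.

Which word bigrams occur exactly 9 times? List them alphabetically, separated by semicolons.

new door; new new

Bigram counts meeting the condition (exactly 9 times):
  new door: 9
  new new: 9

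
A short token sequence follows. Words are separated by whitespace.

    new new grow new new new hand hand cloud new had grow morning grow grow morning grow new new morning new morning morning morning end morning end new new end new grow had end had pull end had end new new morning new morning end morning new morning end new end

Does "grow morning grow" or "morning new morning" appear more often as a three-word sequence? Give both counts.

"morning new morning" (3 vs 2)

"grow morning grow": 2 occurrences
"morning new morning": 3 occurrences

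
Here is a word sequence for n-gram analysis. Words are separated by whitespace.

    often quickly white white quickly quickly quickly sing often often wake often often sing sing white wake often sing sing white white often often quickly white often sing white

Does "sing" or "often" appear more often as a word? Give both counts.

"often" (9 vs 6)

"sing": 6 occurrences
"often": 9 occurrences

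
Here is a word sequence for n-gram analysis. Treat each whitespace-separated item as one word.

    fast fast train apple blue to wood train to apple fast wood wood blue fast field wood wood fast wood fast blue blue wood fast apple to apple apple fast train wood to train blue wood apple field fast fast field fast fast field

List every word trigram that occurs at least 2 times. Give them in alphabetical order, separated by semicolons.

Trigram counts meeting the condition (at least 2 times):
  fast fast field: 2
  field fast fast: 2

fast fast field; field fast fast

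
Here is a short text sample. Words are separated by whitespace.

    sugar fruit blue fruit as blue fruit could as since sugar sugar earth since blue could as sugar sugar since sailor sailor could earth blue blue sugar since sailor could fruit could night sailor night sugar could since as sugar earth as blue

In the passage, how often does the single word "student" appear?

Scanning the 43 tokens for "student":
  (none found)

0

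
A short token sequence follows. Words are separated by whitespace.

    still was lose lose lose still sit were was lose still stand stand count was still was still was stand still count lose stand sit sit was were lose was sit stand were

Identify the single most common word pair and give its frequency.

"still was", 3 times

Bigram frequencies (highest first):
  still was: 3
  was lose: 2
  lose lose: 2
  lose still: 2
  was still: 2
  still sit: 1
  … (20 more, each ≤ 1)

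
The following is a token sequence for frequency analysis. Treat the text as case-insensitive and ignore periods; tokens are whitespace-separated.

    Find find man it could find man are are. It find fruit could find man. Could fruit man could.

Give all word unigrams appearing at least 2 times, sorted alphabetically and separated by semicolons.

are; could; find; fruit; it; man

Unigram counts meeting the condition (at least 2 times):
  are: 2
  could: 4
  find: 5
  fruit: 2
  it: 2
  man: 4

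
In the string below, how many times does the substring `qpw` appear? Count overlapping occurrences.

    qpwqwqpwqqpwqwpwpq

3

Sliding a length-3 window over the 18 characters (16 positions):
  position 1–3: qpw
  position 6–8: qpw
  position 10–12: qpw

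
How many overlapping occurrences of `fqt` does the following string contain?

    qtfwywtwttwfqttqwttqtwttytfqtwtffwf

Sliding a length-3 window over the 35 characters (33 positions):
  position 12–14: fqt
  position 27–29: fqt

2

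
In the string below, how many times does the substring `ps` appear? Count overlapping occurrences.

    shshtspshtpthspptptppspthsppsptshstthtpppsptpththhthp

4

Sliding a length-2 window over the 53 characters (52 positions):
  position 7–8: ps
  position 21–22: ps
  position 28–29: ps
  position 41–42: ps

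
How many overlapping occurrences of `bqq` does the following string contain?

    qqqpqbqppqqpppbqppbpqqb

0

Sliding a length-3 window over the 23 characters (21 positions):
  (no match at any position)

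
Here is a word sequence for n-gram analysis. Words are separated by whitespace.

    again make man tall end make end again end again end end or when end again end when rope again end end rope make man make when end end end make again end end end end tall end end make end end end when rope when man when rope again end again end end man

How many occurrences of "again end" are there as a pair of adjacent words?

Scanning the 54 overlapping bigram windows for "again end":
  position 8–9: again end
  position 10–11: again end
  position 16–17: again end
  position 20–21: again end
  position 32–33: again end
  position 50–51: again end
  position 52–53: again end

7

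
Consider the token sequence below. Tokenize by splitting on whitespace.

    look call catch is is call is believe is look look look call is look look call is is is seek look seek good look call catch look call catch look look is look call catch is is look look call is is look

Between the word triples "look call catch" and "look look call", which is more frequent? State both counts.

"look call catch": 4 occurrences
"look look call": 3 occurrences

"look call catch" (4 vs 3)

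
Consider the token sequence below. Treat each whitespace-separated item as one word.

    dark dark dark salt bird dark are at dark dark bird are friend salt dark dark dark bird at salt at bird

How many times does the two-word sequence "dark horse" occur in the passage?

Scanning the 21 overlapping bigram windows for "dark horse":
  (none found)

0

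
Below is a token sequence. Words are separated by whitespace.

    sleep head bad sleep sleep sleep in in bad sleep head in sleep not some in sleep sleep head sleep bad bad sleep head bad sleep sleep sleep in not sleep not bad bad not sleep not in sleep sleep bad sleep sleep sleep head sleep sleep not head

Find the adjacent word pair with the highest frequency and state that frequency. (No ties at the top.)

Bigram frequencies (highest first):
  sleep sleep: 9
  sleep head: 5
  bad sleep: 5
  sleep not: 4
  in sleep: 3
  head bad: 2
  … (15 more, each ≤ 2)

"sleep sleep", 9 times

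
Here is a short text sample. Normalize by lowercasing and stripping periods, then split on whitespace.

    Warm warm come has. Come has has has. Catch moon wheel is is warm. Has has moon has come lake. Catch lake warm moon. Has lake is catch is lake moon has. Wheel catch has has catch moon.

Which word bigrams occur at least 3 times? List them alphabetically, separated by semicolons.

Bigram counts meeting the condition (at least 3 times):
  has has: 4
  moon has: 3

has has; moon has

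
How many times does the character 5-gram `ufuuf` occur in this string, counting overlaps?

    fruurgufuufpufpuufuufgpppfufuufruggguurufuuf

4

Sliding a length-5 window over the 44 characters (40 positions):
  position 7–11: ufuuf
  position 17–21: ufuuf
  position 27–31: ufuuf
  position 40–44: ufuuf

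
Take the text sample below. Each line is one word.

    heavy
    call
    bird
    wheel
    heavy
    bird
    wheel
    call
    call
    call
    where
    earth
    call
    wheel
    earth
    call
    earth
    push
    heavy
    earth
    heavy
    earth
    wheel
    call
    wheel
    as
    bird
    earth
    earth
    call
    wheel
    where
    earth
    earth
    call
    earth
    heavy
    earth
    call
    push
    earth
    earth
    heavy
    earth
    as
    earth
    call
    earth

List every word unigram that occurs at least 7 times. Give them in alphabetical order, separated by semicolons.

call; earth

Unigram counts meeting the condition (at least 7 times):
  call: 11
  earth: 16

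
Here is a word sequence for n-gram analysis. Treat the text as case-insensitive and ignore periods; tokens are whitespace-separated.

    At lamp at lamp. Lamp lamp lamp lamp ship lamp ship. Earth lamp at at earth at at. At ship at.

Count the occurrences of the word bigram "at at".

3

Scanning the 20 overlapping bigram windows for "at at":
  position 14–15: at at
  position 17–18: at at
  position 18–19: at at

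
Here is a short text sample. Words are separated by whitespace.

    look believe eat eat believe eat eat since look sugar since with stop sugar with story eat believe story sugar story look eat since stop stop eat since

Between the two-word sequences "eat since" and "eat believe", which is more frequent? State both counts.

"eat since": 3 occurrences
"eat believe": 2 occurrences

"eat since" (3 vs 2)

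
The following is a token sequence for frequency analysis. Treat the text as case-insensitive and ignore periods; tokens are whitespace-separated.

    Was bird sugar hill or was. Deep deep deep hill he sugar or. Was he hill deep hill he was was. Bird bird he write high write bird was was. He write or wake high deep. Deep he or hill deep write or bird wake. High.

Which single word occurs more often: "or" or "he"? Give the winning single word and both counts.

"or": 5 occurrences
"he": 6 occurrences

"he" (6 vs 5)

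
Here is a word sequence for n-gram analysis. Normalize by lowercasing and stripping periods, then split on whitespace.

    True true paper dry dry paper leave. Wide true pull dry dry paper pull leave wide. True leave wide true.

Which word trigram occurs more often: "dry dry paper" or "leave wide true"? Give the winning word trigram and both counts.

"leave wide true" (3 vs 2)

"dry dry paper": 2 occurrences
"leave wide true": 3 occurrences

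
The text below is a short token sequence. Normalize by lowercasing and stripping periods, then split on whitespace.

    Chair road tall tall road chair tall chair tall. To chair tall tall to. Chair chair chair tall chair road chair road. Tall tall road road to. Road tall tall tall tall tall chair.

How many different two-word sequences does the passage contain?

13

34 tokens → 33 bigram windows in total.
Repeated bigrams (each contributes count−1 duplicates):
  tall tall: 7
  chair tall: 4
  chair road: 3
  road tall: 3
  tall chair: 3
  chair chair: 2
  road chair: 2
  tall road: 2
  … (2 more repeated)
20 duplicate windows → 33 − 20 = 13 distinct.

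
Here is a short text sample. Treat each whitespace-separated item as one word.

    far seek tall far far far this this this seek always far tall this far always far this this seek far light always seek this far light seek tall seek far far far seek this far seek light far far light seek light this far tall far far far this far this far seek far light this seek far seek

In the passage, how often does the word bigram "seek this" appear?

Scanning the 59 overlapping bigram windows for "seek this":
  position 24–25: seek this
  position 34–35: seek this

2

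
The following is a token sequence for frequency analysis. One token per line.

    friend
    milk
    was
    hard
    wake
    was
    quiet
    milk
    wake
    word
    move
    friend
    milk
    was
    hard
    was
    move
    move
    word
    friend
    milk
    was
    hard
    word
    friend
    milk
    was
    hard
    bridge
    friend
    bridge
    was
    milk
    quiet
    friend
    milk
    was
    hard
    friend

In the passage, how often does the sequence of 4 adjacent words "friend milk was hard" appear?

Scanning the 36 overlapping 4-gram windows for "friend milk was hard":
  position 1–4: friend milk was hard
  position 12–15: friend milk was hard
  position 20–23: friend milk was hard
  position 25–28: friend milk was hard
  position 35–38: friend milk was hard

5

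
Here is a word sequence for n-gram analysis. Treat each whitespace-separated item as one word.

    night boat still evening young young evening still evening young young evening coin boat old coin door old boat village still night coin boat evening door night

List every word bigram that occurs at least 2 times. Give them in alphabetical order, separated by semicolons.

Bigram counts meeting the condition (at least 2 times):
  coin boat: 2
  evening young: 2
  still evening: 2
  young evening: 2
  young young: 2

coin boat; evening young; still evening; young evening; young young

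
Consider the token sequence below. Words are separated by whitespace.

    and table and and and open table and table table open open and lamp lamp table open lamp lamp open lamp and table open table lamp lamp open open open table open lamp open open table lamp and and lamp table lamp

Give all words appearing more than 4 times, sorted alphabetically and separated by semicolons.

Unigram counts meeting the condition (more than 4 times):
  and: 9
  lamp: 11
  open: 12
  table: 10

and; lamp; open; table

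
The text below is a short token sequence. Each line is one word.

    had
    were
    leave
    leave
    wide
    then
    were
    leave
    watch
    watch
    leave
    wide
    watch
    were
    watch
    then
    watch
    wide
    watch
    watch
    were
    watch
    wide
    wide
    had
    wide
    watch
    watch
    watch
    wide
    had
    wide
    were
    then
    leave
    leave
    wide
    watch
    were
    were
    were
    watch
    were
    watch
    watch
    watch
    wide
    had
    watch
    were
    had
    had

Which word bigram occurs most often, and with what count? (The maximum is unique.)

"watch watch", 6 times

Bigram frequencies (highest first):
  watch watch: 6
  watch were: 5
  wide watch: 4
  were watch: 4
  watch wide: 4
  leave wide: 3
  … (19 more, each ≤ 3)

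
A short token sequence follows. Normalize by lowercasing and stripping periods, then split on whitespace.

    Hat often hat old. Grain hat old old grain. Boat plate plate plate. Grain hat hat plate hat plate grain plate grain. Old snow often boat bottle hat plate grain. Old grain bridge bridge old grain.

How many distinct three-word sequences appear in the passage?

36 tokens → 34 trigram windows in total.
Repeated trigrams (each contributes count−1 duplicates):
  hat plate grain: 2
  plate grain old: 2
2 duplicate windows → 34 − 2 = 32 distinct.

32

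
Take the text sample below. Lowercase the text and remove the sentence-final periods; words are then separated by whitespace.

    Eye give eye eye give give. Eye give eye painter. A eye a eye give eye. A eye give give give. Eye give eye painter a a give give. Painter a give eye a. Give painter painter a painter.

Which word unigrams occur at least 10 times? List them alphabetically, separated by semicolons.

eye; give

Unigram counts meeting the condition (at least 10 times):
  eye: 12
  give: 13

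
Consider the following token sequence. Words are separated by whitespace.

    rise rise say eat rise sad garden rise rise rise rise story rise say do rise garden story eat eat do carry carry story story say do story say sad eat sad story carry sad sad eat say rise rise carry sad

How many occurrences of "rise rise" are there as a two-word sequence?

5

Scanning the 41 overlapping bigram windows for "rise rise":
  position 1–2: rise rise
  position 8–9: rise rise
  position 9–10: rise rise
  position 10–11: rise rise
  position 39–40: rise rise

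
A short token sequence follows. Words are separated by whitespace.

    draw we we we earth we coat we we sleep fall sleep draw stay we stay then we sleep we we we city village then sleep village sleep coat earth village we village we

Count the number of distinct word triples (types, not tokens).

31

34 tokens → 32 trigram windows in total.
Repeated trigrams (each contributes count−1 duplicates):
  we we we: 2
1 duplicate windows → 32 − 1 = 31 distinct.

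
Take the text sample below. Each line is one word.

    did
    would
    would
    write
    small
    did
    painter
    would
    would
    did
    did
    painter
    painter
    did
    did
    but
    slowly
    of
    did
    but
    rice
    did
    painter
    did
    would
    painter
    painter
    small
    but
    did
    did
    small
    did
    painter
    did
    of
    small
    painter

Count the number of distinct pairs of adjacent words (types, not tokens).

38 tokens → 37 bigram windows in total.
Repeated bigrams (each contributes count−1 duplicates):
  did painter: 4
  did did: 3
  painter did: 3
  did but: 2
  did would: 2
  painter painter: 2
  small did: 2
  would would: 2
12 duplicate windows → 37 − 12 = 25 distinct.

25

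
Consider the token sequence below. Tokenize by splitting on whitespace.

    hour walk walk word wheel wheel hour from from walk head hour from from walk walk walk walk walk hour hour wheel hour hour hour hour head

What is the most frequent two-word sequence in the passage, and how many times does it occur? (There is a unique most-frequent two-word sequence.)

"walk walk", 5 times

Bigram frequencies (highest first):
  walk walk: 5
  hour hour: 4
  wheel hour: 2
  hour from: 2
  from from: 2
  from walk: 2
  … (9 more, each ≤ 1)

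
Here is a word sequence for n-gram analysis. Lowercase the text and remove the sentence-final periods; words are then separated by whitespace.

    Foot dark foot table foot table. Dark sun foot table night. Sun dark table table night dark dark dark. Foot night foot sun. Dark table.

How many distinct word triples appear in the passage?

22

25 tokens → 23 trigram windows in total.
Repeated trigrams (each contributes count−1 duplicates):
  sun dark table: 2
1 duplicate windows → 23 − 1 = 22 distinct.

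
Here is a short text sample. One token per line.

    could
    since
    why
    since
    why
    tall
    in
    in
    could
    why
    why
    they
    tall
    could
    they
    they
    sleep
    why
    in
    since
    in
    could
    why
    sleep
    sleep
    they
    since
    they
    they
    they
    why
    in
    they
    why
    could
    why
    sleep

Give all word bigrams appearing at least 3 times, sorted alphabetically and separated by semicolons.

could why; they they

Bigram counts meeting the condition (at least 3 times):
  could why: 3
  they they: 3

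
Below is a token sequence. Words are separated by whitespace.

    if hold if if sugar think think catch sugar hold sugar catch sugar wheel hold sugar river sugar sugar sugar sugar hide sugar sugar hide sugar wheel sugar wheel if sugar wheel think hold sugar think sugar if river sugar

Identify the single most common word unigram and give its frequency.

"sugar", 17 times

Unigram frequencies (highest first):
  sugar: 17
  if: 5
  hold: 4
  think: 4
  wheel: 4
  catch: 2
  … (2 more, each ≤ 2)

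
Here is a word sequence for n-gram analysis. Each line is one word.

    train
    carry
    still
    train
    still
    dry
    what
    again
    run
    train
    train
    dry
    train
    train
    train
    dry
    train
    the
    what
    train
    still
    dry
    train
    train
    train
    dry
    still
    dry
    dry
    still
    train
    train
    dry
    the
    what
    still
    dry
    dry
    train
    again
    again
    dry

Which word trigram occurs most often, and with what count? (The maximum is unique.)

"train train dry", 4 times

Trigram frequencies (highest first):
  train train dry: 4
  train still dry: 2
  train dry train: 2
  dry train train: 2
  train train train: 2
  still dry dry: 2
  … (26 more, each ≤ 1)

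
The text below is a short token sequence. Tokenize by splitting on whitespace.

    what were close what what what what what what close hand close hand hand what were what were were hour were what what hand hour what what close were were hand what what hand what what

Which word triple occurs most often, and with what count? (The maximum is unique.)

"what what what", 4 times

Trigram frequencies (highest first):
  what what what: 4
  what what close: 2
  what what hand: 2
  hand what what: 2
  what were close: 1
  were close what: 1
  … (22 more, each ≤ 1)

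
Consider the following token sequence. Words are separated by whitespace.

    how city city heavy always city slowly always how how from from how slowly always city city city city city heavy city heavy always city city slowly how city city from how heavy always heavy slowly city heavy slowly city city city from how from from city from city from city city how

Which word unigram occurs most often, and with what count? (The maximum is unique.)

Unigram frequencies (highest first):
  city: 21
  how: 8
  from: 8
  heavy: 6
  always: 5
  slowly: 5

"city", 21 times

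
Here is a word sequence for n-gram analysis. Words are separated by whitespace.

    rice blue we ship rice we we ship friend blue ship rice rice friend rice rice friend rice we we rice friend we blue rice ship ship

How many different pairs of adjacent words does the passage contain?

27 tokens → 26 bigram windows in total.
Repeated bigrams (each contributes count−1 duplicates):
  rice friend: 3
  friend rice: 2
  rice rice: 2
  rice we: 2
  ship rice: 2
  we ship: 2
  we we: 2
8 duplicate windows → 26 − 8 = 18 distinct.

18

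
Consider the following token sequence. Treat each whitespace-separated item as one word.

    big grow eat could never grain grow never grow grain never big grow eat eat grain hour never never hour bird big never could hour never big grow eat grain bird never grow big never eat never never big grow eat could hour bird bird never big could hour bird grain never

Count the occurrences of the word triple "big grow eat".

4

Scanning the 50 overlapping trigram windows for "big grow eat":
  position 1–3: big grow eat
  position 12–14: big grow eat
  position 27–29: big grow eat
  position 39–41: big grow eat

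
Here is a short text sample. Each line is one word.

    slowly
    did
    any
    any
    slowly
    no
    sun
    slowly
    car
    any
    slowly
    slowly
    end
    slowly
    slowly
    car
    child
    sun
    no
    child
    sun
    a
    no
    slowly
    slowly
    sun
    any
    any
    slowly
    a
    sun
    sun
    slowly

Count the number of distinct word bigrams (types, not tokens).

24

33 tokens → 32 bigram windows in total.
Repeated bigrams (each contributes count−1 duplicates):
  any slowly: 3
  slowly slowly: 3
  any any: 2
  child sun: 2
  slowly car: 2
  sun slowly: 2
8 duplicate windows → 32 − 8 = 24 distinct.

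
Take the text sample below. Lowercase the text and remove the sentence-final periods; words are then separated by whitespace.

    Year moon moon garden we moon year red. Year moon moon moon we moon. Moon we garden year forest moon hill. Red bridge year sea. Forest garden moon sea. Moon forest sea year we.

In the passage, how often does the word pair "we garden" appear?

Scanning the 33 overlapping bigram windows for "we garden":
  position 16–17: we garden

1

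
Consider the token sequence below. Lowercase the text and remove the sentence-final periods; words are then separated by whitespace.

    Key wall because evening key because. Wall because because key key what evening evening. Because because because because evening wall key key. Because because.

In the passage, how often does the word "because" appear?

10

Scanning the 24 tokens for "because":
  position 3: because
  position 6: because
  position 8: because
  position 9: because
  position 15: because
  position 16: because
  position 17: because
  position 18: because
  position 23: because
  position 24: because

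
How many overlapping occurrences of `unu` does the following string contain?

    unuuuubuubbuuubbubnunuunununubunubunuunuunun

Sliding a length-3 window over the 44 characters (42 positions):
  position 1–3: unu
  position 20–22: unu
  position 23–25: unu
  position 25–27: unu
  position 27–29: unu
  position 31–33: unu
  position 35–37: unu
  position 38–40: unu
  position 41–43: unu

9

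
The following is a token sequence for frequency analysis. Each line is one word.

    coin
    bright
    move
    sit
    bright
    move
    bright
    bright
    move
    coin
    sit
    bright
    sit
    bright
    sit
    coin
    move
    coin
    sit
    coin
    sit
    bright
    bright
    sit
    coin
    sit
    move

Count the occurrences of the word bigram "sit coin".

Scanning the 26 overlapping bigram windows for "sit coin":
  position 15–16: sit coin
  position 19–20: sit coin
  position 24–25: sit coin

3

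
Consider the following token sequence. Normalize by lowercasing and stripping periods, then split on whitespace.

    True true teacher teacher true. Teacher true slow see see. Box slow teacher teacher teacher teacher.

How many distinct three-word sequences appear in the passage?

13

16 tokens → 14 trigram windows in total.
Repeated trigrams (each contributes count−1 duplicates):
  teacher teacher teacher: 2
1 duplicate windows → 14 − 1 = 13 distinct.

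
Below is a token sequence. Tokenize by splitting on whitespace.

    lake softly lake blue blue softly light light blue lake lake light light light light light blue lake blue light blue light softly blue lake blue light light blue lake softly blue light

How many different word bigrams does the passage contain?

14

33 tokens → 32 bigram windows in total.
Repeated bigrams (each contributes count−1 duplicates):
  light light: 6
  blue lake: 4
  blue light: 4
  light blue: 4
  lake blue: 3
  lake softly: 2
  softly blue: 2
18 duplicate windows → 32 − 18 = 14 distinct.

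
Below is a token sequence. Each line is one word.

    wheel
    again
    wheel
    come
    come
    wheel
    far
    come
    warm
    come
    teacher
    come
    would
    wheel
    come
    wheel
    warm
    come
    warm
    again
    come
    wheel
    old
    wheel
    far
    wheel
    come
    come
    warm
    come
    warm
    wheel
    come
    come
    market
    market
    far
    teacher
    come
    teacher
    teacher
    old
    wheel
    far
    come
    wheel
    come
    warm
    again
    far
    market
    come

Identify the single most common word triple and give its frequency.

Trigram frequencies (highest first):
  wheel come come: 3
  wheel far come: 2
  come warm come: 2
  warm come warm: 2
  come warm again: 2
  old wheel far: 2
  … (37 more, each ≤ 1)

"wheel come come", 3 times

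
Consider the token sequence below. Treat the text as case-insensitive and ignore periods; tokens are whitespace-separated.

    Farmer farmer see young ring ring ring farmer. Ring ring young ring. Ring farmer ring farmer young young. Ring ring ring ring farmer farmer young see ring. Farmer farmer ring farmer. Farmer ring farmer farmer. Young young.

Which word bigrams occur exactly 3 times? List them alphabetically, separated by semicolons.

farmer young; young ring

Bigram counts meeting the condition (exactly 3 times):
  farmer young: 3
  young ring: 3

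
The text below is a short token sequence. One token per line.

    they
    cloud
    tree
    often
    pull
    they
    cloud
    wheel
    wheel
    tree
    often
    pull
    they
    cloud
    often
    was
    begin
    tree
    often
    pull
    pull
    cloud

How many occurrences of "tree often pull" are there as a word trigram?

3

Scanning the 20 overlapping trigram windows for "tree often pull":
  position 3–5: tree often pull
  position 10–12: tree often pull
  position 18–20: tree often pull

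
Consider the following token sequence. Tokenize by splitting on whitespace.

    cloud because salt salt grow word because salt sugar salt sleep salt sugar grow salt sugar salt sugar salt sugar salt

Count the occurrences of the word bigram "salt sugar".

Scanning the 20 overlapping bigram windows for "salt sugar":
  position 8–9: salt sugar
  position 12–13: salt sugar
  position 15–16: salt sugar
  position 17–18: salt sugar
  position 19–20: salt sugar

5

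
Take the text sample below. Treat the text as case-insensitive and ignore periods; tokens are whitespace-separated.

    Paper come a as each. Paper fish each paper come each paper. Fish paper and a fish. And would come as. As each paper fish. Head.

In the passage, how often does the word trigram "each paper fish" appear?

3

Scanning the 24 overlapping trigram windows for "each paper fish":
  position 5–7: each paper fish
  position 11–13: each paper fish
  position 23–25: each paper fish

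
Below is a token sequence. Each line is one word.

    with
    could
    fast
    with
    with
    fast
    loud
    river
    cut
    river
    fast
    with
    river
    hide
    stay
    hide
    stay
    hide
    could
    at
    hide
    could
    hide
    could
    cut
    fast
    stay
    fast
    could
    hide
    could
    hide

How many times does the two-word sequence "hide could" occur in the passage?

4

Scanning the 31 overlapping bigram windows for "hide could":
  position 18–19: hide could
  position 21–22: hide could
  position 23–24: hide could
  position 30–31: hide could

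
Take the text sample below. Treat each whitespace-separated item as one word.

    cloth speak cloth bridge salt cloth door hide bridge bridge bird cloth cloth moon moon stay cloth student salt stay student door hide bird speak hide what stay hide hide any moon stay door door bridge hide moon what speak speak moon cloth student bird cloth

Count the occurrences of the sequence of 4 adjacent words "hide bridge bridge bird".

Scanning the 43 overlapping 4-gram windows for "hide bridge bridge bird":
  position 8–11: hide bridge bridge bird

1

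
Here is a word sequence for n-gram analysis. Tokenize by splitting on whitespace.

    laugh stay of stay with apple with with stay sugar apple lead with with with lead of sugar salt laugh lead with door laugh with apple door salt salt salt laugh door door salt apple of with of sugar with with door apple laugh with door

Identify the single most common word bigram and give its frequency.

"with with", 4 times

Bigram frequencies (highest first):
  with with: 4
  with door: 3
  with apple: 2
  lead with: 2
  of sugar: 2
  salt laugh: 2
  … (27 more, each ≤ 2)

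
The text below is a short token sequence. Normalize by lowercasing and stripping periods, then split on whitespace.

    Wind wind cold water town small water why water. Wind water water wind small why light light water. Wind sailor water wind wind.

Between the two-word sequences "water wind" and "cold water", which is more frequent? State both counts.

"water wind": 4 occurrences
"cold water": 1 occurrence

"water wind" (4 vs 1)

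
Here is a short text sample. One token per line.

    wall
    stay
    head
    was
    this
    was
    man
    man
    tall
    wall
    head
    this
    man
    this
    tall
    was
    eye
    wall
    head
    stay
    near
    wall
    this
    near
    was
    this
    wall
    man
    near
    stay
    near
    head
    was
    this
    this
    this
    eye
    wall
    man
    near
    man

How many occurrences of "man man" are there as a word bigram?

1

Scanning the 40 overlapping bigram windows for "man man":
  position 7–8: man man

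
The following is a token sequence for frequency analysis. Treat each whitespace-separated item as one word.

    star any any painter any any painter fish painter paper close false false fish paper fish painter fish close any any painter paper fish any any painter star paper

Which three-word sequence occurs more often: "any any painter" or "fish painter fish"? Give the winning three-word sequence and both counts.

"any any painter": 4 occurrences
"fish painter fish": 1 occurrence

"any any painter" (4 vs 1)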